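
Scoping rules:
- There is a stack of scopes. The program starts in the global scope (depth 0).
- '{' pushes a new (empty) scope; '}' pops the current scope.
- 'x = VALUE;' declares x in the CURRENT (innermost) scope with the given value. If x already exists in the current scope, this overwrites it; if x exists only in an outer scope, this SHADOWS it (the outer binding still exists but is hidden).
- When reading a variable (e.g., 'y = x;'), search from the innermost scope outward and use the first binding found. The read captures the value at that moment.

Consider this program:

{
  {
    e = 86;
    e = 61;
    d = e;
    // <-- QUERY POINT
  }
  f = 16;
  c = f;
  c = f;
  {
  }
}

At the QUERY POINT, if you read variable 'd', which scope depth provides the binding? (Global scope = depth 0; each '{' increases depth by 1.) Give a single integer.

Step 1: enter scope (depth=1)
Step 2: enter scope (depth=2)
Step 3: declare e=86 at depth 2
Step 4: declare e=61 at depth 2
Step 5: declare d=(read e)=61 at depth 2
Visible at query point: d=61 e=61

Answer: 2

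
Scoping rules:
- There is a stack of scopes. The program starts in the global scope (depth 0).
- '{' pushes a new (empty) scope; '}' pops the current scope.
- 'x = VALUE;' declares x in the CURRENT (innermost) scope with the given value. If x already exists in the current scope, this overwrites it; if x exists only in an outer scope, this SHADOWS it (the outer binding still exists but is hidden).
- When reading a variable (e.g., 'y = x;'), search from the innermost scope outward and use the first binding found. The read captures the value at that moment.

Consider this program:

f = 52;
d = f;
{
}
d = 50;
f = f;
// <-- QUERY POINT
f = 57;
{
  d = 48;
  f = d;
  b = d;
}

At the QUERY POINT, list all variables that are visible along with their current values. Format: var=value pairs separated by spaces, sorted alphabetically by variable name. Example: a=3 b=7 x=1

Step 1: declare f=52 at depth 0
Step 2: declare d=(read f)=52 at depth 0
Step 3: enter scope (depth=1)
Step 4: exit scope (depth=0)
Step 5: declare d=50 at depth 0
Step 6: declare f=(read f)=52 at depth 0
Visible at query point: d=50 f=52

Answer: d=50 f=52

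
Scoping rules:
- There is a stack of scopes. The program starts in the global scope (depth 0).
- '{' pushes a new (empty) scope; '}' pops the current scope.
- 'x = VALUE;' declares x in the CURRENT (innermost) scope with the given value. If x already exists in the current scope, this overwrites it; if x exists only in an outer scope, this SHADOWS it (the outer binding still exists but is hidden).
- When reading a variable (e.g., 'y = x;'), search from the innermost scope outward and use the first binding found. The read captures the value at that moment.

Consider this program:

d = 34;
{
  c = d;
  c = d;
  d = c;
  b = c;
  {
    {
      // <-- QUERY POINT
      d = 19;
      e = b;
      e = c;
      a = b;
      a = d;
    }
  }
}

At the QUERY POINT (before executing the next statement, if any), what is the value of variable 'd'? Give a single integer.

Step 1: declare d=34 at depth 0
Step 2: enter scope (depth=1)
Step 3: declare c=(read d)=34 at depth 1
Step 4: declare c=(read d)=34 at depth 1
Step 5: declare d=(read c)=34 at depth 1
Step 6: declare b=(read c)=34 at depth 1
Step 7: enter scope (depth=2)
Step 8: enter scope (depth=3)
Visible at query point: b=34 c=34 d=34

Answer: 34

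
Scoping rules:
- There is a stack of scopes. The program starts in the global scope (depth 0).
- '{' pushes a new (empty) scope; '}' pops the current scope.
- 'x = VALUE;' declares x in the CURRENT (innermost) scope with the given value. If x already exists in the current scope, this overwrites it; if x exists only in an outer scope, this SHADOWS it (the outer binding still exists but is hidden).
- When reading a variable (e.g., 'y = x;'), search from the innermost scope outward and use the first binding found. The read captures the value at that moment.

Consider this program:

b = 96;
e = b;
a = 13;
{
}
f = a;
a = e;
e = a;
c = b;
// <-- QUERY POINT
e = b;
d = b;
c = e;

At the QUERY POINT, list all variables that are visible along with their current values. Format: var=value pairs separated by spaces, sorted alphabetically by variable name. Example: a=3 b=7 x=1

Answer: a=96 b=96 c=96 e=96 f=13

Derivation:
Step 1: declare b=96 at depth 0
Step 2: declare e=(read b)=96 at depth 0
Step 3: declare a=13 at depth 0
Step 4: enter scope (depth=1)
Step 5: exit scope (depth=0)
Step 6: declare f=(read a)=13 at depth 0
Step 7: declare a=(read e)=96 at depth 0
Step 8: declare e=(read a)=96 at depth 0
Step 9: declare c=(read b)=96 at depth 0
Visible at query point: a=96 b=96 c=96 e=96 f=13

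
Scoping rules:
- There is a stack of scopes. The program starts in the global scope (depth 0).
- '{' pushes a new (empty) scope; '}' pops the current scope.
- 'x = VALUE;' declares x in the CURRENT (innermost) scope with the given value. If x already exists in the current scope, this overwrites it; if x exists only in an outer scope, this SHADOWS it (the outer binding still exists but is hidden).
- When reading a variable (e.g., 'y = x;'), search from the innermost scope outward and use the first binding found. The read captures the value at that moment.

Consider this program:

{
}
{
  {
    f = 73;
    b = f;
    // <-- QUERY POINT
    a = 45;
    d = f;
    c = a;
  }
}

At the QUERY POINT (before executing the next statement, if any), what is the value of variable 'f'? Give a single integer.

Answer: 73

Derivation:
Step 1: enter scope (depth=1)
Step 2: exit scope (depth=0)
Step 3: enter scope (depth=1)
Step 4: enter scope (depth=2)
Step 5: declare f=73 at depth 2
Step 6: declare b=(read f)=73 at depth 2
Visible at query point: b=73 f=73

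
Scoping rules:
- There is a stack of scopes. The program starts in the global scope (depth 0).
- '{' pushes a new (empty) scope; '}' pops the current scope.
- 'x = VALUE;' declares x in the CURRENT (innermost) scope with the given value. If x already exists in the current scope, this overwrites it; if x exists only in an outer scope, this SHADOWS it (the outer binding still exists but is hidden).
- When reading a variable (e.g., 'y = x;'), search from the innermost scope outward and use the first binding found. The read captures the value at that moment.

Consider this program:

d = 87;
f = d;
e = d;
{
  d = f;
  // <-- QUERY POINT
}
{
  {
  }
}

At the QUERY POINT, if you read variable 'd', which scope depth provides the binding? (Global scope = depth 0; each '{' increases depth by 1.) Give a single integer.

Step 1: declare d=87 at depth 0
Step 2: declare f=(read d)=87 at depth 0
Step 3: declare e=(read d)=87 at depth 0
Step 4: enter scope (depth=1)
Step 5: declare d=(read f)=87 at depth 1
Visible at query point: d=87 e=87 f=87

Answer: 1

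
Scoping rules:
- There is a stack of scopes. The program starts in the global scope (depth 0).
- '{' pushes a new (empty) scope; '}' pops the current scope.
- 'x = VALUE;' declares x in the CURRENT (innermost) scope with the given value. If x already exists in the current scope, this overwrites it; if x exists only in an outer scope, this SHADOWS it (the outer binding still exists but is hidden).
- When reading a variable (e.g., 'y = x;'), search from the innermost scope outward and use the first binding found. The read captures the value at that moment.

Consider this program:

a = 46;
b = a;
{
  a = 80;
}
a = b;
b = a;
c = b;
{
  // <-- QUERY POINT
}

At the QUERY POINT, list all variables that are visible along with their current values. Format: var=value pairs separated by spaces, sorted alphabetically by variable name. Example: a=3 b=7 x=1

Answer: a=46 b=46 c=46

Derivation:
Step 1: declare a=46 at depth 0
Step 2: declare b=(read a)=46 at depth 0
Step 3: enter scope (depth=1)
Step 4: declare a=80 at depth 1
Step 5: exit scope (depth=0)
Step 6: declare a=(read b)=46 at depth 0
Step 7: declare b=(read a)=46 at depth 0
Step 8: declare c=(read b)=46 at depth 0
Step 9: enter scope (depth=1)
Visible at query point: a=46 b=46 c=46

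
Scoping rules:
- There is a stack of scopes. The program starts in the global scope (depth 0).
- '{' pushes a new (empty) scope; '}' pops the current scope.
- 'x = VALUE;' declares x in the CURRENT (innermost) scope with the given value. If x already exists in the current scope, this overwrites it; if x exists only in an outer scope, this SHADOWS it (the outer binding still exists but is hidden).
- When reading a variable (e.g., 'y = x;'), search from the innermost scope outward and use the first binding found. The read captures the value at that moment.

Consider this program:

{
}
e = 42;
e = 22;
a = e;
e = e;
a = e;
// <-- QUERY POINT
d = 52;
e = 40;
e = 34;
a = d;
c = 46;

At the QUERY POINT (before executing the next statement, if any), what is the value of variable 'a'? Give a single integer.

Step 1: enter scope (depth=1)
Step 2: exit scope (depth=0)
Step 3: declare e=42 at depth 0
Step 4: declare e=22 at depth 0
Step 5: declare a=(read e)=22 at depth 0
Step 6: declare e=(read e)=22 at depth 0
Step 7: declare a=(read e)=22 at depth 0
Visible at query point: a=22 e=22

Answer: 22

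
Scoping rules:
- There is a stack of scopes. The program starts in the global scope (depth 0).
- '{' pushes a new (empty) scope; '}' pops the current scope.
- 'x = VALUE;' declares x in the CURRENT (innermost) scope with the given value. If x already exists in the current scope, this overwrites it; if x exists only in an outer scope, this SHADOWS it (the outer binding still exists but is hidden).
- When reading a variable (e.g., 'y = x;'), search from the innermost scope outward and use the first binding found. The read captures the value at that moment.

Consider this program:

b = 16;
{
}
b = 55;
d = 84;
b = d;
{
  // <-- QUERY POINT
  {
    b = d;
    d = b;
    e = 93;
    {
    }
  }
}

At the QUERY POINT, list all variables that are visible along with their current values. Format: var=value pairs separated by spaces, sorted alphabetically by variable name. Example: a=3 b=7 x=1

Answer: b=84 d=84

Derivation:
Step 1: declare b=16 at depth 0
Step 2: enter scope (depth=1)
Step 3: exit scope (depth=0)
Step 4: declare b=55 at depth 0
Step 5: declare d=84 at depth 0
Step 6: declare b=(read d)=84 at depth 0
Step 7: enter scope (depth=1)
Visible at query point: b=84 d=84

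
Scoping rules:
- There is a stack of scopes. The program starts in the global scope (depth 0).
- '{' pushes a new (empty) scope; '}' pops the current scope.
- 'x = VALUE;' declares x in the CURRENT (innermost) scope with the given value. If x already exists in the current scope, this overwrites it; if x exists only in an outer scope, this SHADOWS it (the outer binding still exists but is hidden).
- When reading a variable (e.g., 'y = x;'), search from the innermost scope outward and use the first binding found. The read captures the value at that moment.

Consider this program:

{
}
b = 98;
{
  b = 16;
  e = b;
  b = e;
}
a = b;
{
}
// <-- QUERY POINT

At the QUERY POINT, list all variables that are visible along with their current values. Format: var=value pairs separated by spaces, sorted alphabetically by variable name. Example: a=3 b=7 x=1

Step 1: enter scope (depth=1)
Step 2: exit scope (depth=0)
Step 3: declare b=98 at depth 0
Step 4: enter scope (depth=1)
Step 5: declare b=16 at depth 1
Step 6: declare e=(read b)=16 at depth 1
Step 7: declare b=(read e)=16 at depth 1
Step 8: exit scope (depth=0)
Step 9: declare a=(read b)=98 at depth 0
Step 10: enter scope (depth=1)
Step 11: exit scope (depth=0)
Visible at query point: a=98 b=98

Answer: a=98 b=98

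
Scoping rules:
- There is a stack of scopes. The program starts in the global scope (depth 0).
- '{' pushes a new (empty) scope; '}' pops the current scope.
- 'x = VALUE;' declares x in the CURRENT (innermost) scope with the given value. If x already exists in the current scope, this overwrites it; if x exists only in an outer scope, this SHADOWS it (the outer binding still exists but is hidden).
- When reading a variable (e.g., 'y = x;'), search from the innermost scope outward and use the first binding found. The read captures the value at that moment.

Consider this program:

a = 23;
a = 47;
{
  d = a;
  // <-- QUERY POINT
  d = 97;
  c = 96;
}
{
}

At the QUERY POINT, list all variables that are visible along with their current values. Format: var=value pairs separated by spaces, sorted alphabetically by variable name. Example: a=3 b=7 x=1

Answer: a=47 d=47

Derivation:
Step 1: declare a=23 at depth 0
Step 2: declare a=47 at depth 0
Step 3: enter scope (depth=1)
Step 4: declare d=(read a)=47 at depth 1
Visible at query point: a=47 d=47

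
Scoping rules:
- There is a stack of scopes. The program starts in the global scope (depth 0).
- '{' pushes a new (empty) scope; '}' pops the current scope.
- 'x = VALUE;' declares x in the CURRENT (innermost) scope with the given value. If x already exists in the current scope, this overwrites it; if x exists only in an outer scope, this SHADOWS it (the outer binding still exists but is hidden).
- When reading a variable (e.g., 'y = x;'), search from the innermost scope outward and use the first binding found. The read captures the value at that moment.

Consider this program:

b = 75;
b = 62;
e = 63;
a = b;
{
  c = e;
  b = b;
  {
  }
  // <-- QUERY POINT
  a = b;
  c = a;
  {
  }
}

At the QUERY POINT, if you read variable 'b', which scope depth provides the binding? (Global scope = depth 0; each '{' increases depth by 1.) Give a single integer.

Step 1: declare b=75 at depth 0
Step 2: declare b=62 at depth 0
Step 3: declare e=63 at depth 0
Step 4: declare a=(read b)=62 at depth 0
Step 5: enter scope (depth=1)
Step 6: declare c=(read e)=63 at depth 1
Step 7: declare b=(read b)=62 at depth 1
Step 8: enter scope (depth=2)
Step 9: exit scope (depth=1)
Visible at query point: a=62 b=62 c=63 e=63

Answer: 1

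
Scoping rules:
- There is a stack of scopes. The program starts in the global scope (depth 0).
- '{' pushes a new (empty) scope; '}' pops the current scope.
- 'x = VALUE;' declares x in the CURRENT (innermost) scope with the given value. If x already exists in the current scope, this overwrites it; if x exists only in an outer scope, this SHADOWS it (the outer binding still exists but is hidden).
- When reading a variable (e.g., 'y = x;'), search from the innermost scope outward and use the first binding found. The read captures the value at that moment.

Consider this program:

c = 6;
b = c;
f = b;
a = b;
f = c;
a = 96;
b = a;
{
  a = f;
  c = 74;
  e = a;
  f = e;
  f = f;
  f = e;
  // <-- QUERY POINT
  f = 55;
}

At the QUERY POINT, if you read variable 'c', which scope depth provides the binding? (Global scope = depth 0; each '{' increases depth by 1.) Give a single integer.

Step 1: declare c=6 at depth 0
Step 2: declare b=(read c)=6 at depth 0
Step 3: declare f=(read b)=6 at depth 0
Step 4: declare a=(read b)=6 at depth 0
Step 5: declare f=(read c)=6 at depth 0
Step 6: declare a=96 at depth 0
Step 7: declare b=(read a)=96 at depth 0
Step 8: enter scope (depth=1)
Step 9: declare a=(read f)=6 at depth 1
Step 10: declare c=74 at depth 1
Step 11: declare e=(read a)=6 at depth 1
Step 12: declare f=(read e)=6 at depth 1
Step 13: declare f=(read f)=6 at depth 1
Step 14: declare f=(read e)=6 at depth 1
Visible at query point: a=6 b=96 c=74 e=6 f=6

Answer: 1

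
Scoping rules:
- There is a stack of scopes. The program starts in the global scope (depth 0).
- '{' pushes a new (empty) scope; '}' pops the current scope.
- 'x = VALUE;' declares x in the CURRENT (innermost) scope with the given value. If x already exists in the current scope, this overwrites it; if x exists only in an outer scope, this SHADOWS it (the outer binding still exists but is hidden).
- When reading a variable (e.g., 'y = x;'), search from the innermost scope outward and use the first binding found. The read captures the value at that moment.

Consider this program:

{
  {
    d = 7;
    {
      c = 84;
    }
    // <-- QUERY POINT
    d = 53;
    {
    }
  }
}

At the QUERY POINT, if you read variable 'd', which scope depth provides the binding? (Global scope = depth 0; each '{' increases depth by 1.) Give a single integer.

Answer: 2

Derivation:
Step 1: enter scope (depth=1)
Step 2: enter scope (depth=2)
Step 3: declare d=7 at depth 2
Step 4: enter scope (depth=3)
Step 5: declare c=84 at depth 3
Step 6: exit scope (depth=2)
Visible at query point: d=7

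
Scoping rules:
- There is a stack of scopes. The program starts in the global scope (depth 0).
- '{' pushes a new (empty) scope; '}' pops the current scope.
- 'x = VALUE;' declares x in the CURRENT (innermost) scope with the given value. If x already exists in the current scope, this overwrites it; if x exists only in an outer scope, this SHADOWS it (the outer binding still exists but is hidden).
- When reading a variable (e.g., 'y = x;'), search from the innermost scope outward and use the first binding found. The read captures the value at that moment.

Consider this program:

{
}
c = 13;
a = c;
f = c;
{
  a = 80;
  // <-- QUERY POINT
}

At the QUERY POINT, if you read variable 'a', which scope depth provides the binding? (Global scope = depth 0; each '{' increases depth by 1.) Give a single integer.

Step 1: enter scope (depth=1)
Step 2: exit scope (depth=0)
Step 3: declare c=13 at depth 0
Step 4: declare a=(read c)=13 at depth 0
Step 5: declare f=(read c)=13 at depth 0
Step 6: enter scope (depth=1)
Step 7: declare a=80 at depth 1
Visible at query point: a=80 c=13 f=13

Answer: 1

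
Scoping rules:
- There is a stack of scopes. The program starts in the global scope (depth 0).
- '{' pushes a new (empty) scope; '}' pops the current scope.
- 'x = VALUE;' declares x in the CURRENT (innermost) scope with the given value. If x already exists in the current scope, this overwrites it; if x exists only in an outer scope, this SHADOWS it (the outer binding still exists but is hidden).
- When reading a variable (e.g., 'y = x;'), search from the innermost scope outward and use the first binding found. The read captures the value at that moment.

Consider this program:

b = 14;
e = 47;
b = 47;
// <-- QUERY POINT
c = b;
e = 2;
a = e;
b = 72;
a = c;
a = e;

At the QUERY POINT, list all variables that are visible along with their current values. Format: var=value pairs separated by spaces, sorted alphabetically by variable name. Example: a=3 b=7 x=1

Answer: b=47 e=47

Derivation:
Step 1: declare b=14 at depth 0
Step 2: declare e=47 at depth 0
Step 3: declare b=47 at depth 0
Visible at query point: b=47 e=47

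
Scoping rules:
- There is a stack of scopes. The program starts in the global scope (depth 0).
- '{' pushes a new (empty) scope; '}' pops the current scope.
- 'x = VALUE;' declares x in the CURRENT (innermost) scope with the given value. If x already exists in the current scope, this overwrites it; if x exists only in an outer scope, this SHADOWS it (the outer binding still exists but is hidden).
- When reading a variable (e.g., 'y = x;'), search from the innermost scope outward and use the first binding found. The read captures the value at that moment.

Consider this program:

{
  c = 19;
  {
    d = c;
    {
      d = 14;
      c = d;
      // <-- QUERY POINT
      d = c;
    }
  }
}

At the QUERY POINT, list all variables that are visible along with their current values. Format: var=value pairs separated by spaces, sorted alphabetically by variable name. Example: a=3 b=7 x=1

Answer: c=14 d=14

Derivation:
Step 1: enter scope (depth=1)
Step 2: declare c=19 at depth 1
Step 3: enter scope (depth=2)
Step 4: declare d=(read c)=19 at depth 2
Step 5: enter scope (depth=3)
Step 6: declare d=14 at depth 3
Step 7: declare c=(read d)=14 at depth 3
Visible at query point: c=14 d=14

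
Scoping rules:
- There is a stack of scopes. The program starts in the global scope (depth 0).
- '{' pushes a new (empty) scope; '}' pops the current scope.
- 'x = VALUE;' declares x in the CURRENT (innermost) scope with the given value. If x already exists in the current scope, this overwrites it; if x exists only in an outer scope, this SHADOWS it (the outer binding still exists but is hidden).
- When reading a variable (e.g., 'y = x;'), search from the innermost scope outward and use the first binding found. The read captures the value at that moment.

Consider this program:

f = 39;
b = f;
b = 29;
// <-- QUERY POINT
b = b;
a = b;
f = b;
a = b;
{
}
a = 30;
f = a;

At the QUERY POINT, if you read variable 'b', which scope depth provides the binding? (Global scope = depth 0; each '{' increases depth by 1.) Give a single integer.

Step 1: declare f=39 at depth 0
Step 2: declare b=(read f)=39 at depth 0
Step 3: declare b=29 at depth 0
Visible at query point: b=29 f=39

Answer: 0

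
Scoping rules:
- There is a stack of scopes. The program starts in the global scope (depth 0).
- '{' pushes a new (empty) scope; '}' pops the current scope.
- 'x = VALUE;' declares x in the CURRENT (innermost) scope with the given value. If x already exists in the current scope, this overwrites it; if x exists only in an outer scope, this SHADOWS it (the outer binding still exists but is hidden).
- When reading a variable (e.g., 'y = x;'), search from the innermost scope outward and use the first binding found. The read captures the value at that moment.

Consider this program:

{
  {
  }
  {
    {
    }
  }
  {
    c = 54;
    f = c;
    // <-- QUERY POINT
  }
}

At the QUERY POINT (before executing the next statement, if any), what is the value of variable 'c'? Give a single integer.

Answer: 54

Derivation:
Step 1: enter scope (depth=1)
Step 2: enter scope (depth=2)
Step 3: exit scope (depth=1)
Step 4: enter scope (depth=2)
Step 5: enter scope (depth=3)
Step 6: exit scope (depth=2)
Step 7: exit scope (depth=1)
Step 8: enter scope (depth=2)
Step 9: declare c=54 at depth 2
Step 10: declare f=(read c)=54 at depth 2
Visible at query point: c=54 f=54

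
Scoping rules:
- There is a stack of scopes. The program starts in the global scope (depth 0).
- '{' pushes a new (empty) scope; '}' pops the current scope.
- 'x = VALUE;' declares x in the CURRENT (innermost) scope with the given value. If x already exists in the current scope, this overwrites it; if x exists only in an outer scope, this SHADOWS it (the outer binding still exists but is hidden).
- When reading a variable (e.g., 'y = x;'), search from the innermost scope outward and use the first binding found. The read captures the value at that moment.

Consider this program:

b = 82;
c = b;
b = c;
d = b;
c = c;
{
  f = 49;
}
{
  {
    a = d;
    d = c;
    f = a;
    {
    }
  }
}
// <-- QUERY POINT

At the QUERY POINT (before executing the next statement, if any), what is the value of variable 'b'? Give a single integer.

Step 1: declare b=82 at depth 0
Step 2: declare c=(read b)=82 at depth 0
Step 3: declare b=(read c)=82 at depth 0
Step 4: declare d=(read b)=82 at depth 0
Step 5: declare c=(read c)=82 at depth 0
Step 6: enter scope (depth=1)
Step 7: declare f=49 at depth 1
Step 8: exit scope (depth=0)
Step 9: enter scope (depth=1)
Step 10: enter scope (depth=2)
Step 11: declare a=(read d)=82 at depth 2
Step 12: declare d=(read c)=82 at depth 2
Step 13: declare f=(read a)=82 at depth 2
Step 14: enter scope (depth=3)
Step 15: exit scope (depth=2)
Step 16: exit scope (depth=1)
Step 17: exit scope (depth=0)
Visible at query point: b=82 c=82 d=82

Answer: 82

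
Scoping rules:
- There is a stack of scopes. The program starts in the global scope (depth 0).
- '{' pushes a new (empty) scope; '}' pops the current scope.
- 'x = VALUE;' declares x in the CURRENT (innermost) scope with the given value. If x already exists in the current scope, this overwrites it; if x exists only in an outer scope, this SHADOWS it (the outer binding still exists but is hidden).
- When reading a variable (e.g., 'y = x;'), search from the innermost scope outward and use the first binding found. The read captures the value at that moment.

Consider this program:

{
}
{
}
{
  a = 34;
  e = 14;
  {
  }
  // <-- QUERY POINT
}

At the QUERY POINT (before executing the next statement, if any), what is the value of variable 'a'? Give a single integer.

Step 1: enter scope (depth=1)
Step 2: exit scope (depth=0)
Step 3: enter scope (depth=1)
Step 4: exit scope (depth=0)
Step 5: enter scope (depth=1)
Step 6: declare a=34 at depth 1
Step 7: declare e=14 at depth 1
Step 8: enter scope (depth=2)
Step 9: exit scope (depth=1)
Visible at query point: a=34 e=14

Answer: 34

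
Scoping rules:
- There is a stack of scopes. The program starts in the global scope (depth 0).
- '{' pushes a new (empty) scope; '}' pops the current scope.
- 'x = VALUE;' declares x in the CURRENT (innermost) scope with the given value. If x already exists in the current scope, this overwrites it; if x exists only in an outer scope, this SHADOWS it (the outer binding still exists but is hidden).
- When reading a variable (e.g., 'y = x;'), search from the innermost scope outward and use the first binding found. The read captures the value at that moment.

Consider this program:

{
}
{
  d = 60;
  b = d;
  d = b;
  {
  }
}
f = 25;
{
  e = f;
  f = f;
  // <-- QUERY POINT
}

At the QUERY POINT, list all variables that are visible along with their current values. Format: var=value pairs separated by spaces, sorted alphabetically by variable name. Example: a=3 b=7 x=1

Answer: e=25 f=25

Derivation:
Step 1: enter scope (depth=1)
Step 2: exit scope (depth=0)
Step 3: enter scope (depth=1)
Step 4: declare d=60 at depth 1
Step 5: declare b=(read d)=60 at depth 1
Step 6: declare d=(read b)=60 at depth 1
Step 7: enter scope (depth=2)
Step 8: exit scope (depth=1)
Step 9: exit scope (depth=0)
Step 10: declare f=25 at depth 0
Step 11: enter scope (depth=1)
Step 12: declare e=(read f)=25 at depth 1
Step 13: declare f=(read f)=25 at depth 1
Visible at query point: e=25 f=25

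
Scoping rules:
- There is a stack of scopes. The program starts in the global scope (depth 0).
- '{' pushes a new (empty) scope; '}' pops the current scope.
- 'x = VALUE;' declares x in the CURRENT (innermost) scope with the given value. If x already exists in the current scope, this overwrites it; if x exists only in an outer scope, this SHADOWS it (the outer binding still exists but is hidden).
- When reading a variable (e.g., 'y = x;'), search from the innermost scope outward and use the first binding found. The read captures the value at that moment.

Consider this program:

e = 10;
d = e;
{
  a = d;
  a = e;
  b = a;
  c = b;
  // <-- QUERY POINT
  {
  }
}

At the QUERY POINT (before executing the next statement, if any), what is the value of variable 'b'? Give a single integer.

Step 1: declare e=10 at depth 0
Step 2: declare d=(read e)=10 at depth 0
Step 3: enter scope (depth=1)
Step 4: declare a=(read d)=10 at depth 1
Step 5: declare a=(read e)=10 at depth 1
Step 6: declare b=(read a)=10 at depth 1
Step 7: declare c=(read b)=10 at depth 1
Visible at query point: a=10 b=10 c=10 d=10 e=10

Answer: 10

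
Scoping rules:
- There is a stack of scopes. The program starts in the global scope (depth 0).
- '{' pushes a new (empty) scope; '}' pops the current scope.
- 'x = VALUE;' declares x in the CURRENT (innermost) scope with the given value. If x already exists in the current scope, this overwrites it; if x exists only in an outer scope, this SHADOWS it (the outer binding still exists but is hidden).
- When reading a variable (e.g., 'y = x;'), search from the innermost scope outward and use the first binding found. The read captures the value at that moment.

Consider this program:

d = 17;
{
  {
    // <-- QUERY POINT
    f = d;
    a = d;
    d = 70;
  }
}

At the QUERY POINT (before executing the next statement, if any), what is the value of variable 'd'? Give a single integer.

Answer: 17

Derivation:
Step 1: declare d=17 at depth 0
Step 2: enter scope (depth=1)
Step 3: enter scope (depth=2)
Visible at query point: d=17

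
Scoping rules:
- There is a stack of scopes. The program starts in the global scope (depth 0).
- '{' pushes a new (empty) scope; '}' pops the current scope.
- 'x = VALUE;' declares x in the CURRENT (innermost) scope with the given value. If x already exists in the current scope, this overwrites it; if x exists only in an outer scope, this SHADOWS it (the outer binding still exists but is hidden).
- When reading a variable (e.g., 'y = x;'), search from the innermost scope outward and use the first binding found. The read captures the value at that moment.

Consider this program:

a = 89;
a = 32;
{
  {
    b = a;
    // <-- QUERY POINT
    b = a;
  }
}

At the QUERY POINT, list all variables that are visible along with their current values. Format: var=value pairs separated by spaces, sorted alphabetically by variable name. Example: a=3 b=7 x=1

Answer: a=32 b=32

Derivation:
Step 1: declare a=89 at depth 0
Step 2: declare a=32 at depth 0
Step 3: enter scope (depth=1)
Step 4: enter scope (depth=2)
Step 5: declare b=(read a)=32 at depth 2
Visible at query point: a=32 b=32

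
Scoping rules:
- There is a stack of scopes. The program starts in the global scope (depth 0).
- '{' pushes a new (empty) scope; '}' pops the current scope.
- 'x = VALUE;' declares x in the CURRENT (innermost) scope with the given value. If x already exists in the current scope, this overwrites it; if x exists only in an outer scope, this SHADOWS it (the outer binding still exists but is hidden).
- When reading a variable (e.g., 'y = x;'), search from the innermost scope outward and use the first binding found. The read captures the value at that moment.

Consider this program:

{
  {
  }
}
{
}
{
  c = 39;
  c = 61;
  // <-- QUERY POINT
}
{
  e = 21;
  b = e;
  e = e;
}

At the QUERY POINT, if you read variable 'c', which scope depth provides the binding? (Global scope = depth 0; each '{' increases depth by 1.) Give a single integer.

Answer: 1

Derivation:
Step 1: enter scope (depth=1)
Step 2: enter scope (depth=2)
Step 3: exit scope (depth=1)
Step 4: exit scope (depth=0)
Step 5: enter scope (depth=1)
Step 6: exit scope (depth=0)
Step 7: enter scope (depth=1)
Step 8: declare c=39 at depth 1
Step 9: declare c=61 at depth 1
Visible at query point: c=61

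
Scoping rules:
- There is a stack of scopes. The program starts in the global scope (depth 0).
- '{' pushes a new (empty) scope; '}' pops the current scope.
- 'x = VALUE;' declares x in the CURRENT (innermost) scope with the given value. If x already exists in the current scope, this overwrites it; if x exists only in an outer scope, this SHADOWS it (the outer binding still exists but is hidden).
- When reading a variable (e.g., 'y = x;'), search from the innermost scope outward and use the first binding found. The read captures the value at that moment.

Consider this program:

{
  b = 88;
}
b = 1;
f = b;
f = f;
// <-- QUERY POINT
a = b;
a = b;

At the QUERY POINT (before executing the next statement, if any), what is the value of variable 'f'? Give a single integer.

Answer: 1

Derivation:
Step 1: enter scope (depth=1)
Step 2: declare b=88 at depth 1
Step 3: exit scope (depth=0)
Step 4: declare b=1 at depth 0
Step 5: declare f=(read b)=1 at depth 0
Step 6: declare f=(read f)=1 at depth 0
Visible at query point: b=1 f=1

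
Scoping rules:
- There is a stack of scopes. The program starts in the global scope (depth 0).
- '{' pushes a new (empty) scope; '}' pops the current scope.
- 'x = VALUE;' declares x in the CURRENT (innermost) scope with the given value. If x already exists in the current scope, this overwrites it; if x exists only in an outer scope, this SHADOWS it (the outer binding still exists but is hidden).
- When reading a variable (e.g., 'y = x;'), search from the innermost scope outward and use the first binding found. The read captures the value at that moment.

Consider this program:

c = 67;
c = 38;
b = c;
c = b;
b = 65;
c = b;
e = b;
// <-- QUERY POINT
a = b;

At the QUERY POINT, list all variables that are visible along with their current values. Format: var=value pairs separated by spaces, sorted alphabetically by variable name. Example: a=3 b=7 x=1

Step 1: declare c=67 at depth 0
Step 2: declare c=38 at depth 0
Step 3: declare b=(read c)=38 at depth 0
Step 4: declare c=(read b)=38 at depth 0
Step 5: declare b=65 at depth 0
Step 6: declare c=(read b)=65 at depth 0
Step 7: declare e=(read b)=65 at depth 0
Visible at query point: b=65 c=65 e=65

Answer: b=65 c=65 e=65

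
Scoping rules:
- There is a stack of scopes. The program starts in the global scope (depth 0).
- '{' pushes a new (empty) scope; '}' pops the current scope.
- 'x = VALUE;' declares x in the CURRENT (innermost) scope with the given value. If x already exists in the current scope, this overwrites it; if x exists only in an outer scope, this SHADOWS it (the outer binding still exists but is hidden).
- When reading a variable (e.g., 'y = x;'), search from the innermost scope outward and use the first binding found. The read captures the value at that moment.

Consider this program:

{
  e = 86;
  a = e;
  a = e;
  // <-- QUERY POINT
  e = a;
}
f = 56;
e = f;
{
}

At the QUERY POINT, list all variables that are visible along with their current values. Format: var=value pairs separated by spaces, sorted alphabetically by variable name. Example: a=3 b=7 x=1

Step 1: enter scope (depth=1)
Step 2: declare e=86 at depth 1
Step 3: declare a=(read e)=86 at depth 1
Step 4: declare a=(read e)=86 at depth 1
Visible at query point: a=86 e=86

Answer: a=86 e=86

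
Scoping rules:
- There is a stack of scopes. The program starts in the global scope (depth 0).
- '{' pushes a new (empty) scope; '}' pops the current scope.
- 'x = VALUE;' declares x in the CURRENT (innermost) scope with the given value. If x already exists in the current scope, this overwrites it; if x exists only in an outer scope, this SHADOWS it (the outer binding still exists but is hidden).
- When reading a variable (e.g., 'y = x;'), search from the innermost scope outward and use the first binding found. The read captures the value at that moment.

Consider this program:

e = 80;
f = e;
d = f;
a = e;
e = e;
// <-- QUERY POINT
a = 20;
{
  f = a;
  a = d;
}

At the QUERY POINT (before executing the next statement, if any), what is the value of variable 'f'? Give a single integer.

Answer: 80

Derivation:
Step 1: declare e=80 at depth 0
Step 2: declare f=(read e)=80 at depth 0
Step 3: declare d=(read f)=80 at depth 0
Step 4: declare a=(read e)=80 at depth 0
Step 5: declare e=(read e)=80 at depth 0
Visible at query point: a=80 d=80 e=80 f=80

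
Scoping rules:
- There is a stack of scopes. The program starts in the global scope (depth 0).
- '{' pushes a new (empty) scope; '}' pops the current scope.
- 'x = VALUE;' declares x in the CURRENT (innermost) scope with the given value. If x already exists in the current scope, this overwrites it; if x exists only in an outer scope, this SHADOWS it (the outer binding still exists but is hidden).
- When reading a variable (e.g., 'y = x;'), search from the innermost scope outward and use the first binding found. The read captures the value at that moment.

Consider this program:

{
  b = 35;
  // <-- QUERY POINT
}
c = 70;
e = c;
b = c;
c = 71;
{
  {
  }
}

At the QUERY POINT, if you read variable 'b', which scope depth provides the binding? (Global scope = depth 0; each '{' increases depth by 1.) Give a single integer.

Step 1: enter scope (depth=1)
Step 2: declare b=35 at depth 1
Visible at query point: b=35

Answer: 1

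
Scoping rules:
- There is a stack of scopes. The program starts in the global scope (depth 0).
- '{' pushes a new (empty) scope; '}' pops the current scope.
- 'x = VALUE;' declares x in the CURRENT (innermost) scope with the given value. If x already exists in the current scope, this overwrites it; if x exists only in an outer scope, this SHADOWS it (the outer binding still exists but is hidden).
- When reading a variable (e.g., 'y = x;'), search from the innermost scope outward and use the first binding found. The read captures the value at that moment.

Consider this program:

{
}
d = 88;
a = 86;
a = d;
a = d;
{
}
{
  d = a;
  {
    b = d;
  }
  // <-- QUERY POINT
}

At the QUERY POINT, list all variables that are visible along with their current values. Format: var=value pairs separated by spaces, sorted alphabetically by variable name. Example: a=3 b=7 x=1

Answer: a=88 d=88

Derivation:
Step 1: enter scope (depth=1)
Step 2: exit scope (depth=0)
Step 3: declare d=88 at depth 0
Step 4: declare a=86 at depth 0
Step 5: declare a=(read d)=88 at depth 0
Step 6: declare a=(read d)=88 at depth 0
Step 7: enter scope (depth=1)
Step 8: exit scope (depth=0)
Step 9: enter scope (depth=1)
Step 10: declare d=(read a)=88 at depth 1
Step 11: enter scope (depth=2)
Step 12: declare b=(read d)=88 at depth 2
Step 13: exit scope (depth=1)
Visible at query point: a=88 d=88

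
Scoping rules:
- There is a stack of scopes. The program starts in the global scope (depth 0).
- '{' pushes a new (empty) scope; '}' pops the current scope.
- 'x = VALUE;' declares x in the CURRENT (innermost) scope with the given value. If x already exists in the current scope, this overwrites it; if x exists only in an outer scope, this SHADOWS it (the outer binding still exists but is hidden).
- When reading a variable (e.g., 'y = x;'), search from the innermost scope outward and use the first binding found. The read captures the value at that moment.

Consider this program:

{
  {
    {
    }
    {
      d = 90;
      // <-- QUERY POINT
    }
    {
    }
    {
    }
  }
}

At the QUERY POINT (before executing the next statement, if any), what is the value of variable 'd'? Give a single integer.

Step 1: enter scope (depth=1)
Step 2: enter scope (depth=2)
Step 3: enter scope (depth=3)
Step 4: exit scope (depth=2)
Step 5: enter scope (depth=3)
Step 6: declare d=90 at depth 3
Visible at query point: d=90

Answer: 90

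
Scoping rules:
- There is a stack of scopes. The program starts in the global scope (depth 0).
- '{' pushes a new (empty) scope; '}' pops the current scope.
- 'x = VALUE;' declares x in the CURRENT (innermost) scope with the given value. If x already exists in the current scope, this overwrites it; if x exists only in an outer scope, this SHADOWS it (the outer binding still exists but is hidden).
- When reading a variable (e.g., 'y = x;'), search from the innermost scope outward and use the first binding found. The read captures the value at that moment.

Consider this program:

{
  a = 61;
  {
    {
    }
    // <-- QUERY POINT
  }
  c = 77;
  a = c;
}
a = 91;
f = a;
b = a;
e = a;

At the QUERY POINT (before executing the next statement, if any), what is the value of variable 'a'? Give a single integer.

Answer: 61

Derivation:
Step 1: enter scope (depth=1)
Step 2: declare a=61 at depth 1
Step 3: enter scope (depth=2)
Step 4: enter scope (depth=3)
Step 5: exit scope (depth=2)
Visible at query point: a=61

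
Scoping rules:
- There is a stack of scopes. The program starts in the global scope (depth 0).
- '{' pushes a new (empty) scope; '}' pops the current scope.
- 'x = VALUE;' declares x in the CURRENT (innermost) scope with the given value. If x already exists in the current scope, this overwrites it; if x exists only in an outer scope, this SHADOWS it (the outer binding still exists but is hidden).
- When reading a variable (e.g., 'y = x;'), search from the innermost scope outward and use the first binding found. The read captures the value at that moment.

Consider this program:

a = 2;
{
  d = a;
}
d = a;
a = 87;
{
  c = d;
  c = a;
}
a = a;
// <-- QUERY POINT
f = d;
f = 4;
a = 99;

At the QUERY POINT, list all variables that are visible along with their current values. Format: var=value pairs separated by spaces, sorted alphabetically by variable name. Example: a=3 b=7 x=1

Answer: a=87 d=2

Derivation:
Step 1: declare a=2 at depth 0
Step 2: enter scope (depth=1)
Step 3: declare d=(read a)=2 at depth 1
Step 4: exit scope (depth=0)
Step 5: declare d=(read a)=2 at depth 0
Step 6: declare a=87 at depth 0
Step 7: enter scope (depth=1)
Step 8: declare c=(read d)=2 at depth 1
Step 9: declare c=(read a)=87 at depth 1
Step 10: exit scope (depth=0)
Step 11: declare a=(read a)=87 at depth 0
Visible at query point: a=87 d=2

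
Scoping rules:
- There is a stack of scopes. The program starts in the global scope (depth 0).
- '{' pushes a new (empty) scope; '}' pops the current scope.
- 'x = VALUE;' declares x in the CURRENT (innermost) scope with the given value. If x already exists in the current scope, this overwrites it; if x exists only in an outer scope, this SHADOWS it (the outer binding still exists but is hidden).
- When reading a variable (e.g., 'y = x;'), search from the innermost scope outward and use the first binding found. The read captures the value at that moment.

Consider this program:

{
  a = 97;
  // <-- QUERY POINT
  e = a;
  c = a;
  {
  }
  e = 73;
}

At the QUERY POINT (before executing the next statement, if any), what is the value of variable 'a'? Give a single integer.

Answer: 97

Derivation:
Step 1: enter scope (depth=1)
Step 2: declare a=97 at depth 1
Visible at query point: a=97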